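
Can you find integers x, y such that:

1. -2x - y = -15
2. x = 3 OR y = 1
Yes

Take x = 3, y = 9. Substituting into each constraint:
  (1) -2(3) + (-9) = -15 ✓
  (2) x = 3, target 3 ✓ (first branch holds)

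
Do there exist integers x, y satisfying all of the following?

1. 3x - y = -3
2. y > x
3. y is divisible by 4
Yes

Take x = -1, y = 0. Substituting into each constraint:
  (1) 3(-1) + 0 = -3 ✓
  (2) 0 > -1 ✓
  (3) 0 = 4 × 0, remainder 0 ✓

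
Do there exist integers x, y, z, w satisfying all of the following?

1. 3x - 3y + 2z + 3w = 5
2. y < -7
Yes

Take x = 0, y = -8, z = 1, w = -7. Substituting into each constraint:
  (1) 3(0) - 3(-8) + 2(1) + 3(-7) = 5 ✓
  (2) -8 < -7 ✓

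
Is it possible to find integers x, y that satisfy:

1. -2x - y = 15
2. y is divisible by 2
No

The full constraint system is jointly infeasible over the integers. Each constraint and what it forces:

  - -2x - y = 15: is a linear equation tying the variables together
  - y is divisible by 2: restricts y to multiples of 2

Modular obstruction: writing y = 2y', every remaining term of the linear equation is divisible by 2, so the left side is ≡ 0 (mod 2); but the right side 15 ≡ 1 (mod 2). No integers can satisfy it.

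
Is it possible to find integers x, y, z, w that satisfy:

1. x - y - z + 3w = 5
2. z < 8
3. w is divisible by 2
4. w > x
Yes

Take x = -1, y = -6, z = 0, w = 0. Substituting into each constraint:
  (1) (-1) + 6 + 0 + 3(0) = 5 ✓
  (2) 0 < 8 ✓
  (3) 0 = 2 × 0, remainder 0 ✓
  (4) 0 > -1 ✓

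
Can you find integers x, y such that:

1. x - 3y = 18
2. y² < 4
Yes

Take x = 18, y = 0. Substituting into each constraint:
  (1) 18 - 3(0) = 18 ✓
  (2) y² = (0)² = 0, and 0 < 4 ✓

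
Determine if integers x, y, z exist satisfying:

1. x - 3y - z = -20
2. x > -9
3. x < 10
Yes

Take x = -8, y = 4, z = 0. Substituting into each constraint:
  (1) (-8) - 3(4) + 0 = -20 ✓
  (2) -8 > -9 ✓
  (3) -8 < 10 ✓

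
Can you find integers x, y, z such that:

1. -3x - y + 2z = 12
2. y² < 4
Yes

Take x = 0, y = 0, z = 6. Substituting into each constraint:
  (1) -3(0) + 0 + 2(6) = 12 ✓
  (2) y² = (0)² = 0, and 0 < 4 ✓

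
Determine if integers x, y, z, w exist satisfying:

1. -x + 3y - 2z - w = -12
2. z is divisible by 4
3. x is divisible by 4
Yes

Take x = 0, y = -4, z = 0, w = 0. Substituting into each constraint:
  (1) 0 + 3(-4) - 2(0) + 0 = -12 ✓
  (2) 0 = 4 × 0, remainder 0 ✓
  (3) 0 = 4 × 0, remainder 0 ✓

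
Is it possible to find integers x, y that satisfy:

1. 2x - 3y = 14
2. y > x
Yes

Take x = -17, y = -16. Substituting into each constraint:
  (1) 2(-17) - 3(-16) = 14 ✓
  (2) -16 > -17 ✓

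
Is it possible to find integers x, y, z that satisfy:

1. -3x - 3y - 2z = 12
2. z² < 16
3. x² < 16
Yes

Take x = 2, y = -6, z = 0. Substituting into each constraint:
  (1) -3(2) - 3(-6) - 2(0) = 12 ✓
  (2) z² = (0)² = 0, and 0 < 16 ✓
  (3) x² = (2)² = 4, and 4 < 16 ✓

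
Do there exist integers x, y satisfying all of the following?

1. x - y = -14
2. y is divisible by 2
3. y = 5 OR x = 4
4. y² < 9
No

A contradictory subset is {x - y = -14, y = 5 OR x = 4, y² < 9}. No integer assignment can satisfy these jointly:

  - x - y = -14: is a linear equation tying the variables together
  - y = 5 OR x = 4: forces a choice: either y = 5 or x = 4
  - y² < 9: restricts y to |y| ≤ 2

Split on the disjunction (y = 5 OR x = 4):
  • If y = 5: this contradicts y² < 9, which requires |y| ≤ 2.
  • If x = 4: the equation forces y = 18, but y² < 9 requires |y| ≤ 2.
Both branches are infeasible, so the system has no integer solution.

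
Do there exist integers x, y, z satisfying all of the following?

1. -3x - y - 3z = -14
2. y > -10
Yes

Take x = 4, y = 2, z = 0. Substituting into each constraint:
  (1) -3(4) + (-2) - 3(0) = -14 ✓
  (2) 2 > -10 ✓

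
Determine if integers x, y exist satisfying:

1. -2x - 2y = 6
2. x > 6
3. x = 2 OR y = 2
No

The full constraint system is jointly infeasible over the integers. Each constraint and what it forces:

  - -2x - 2y = 6: is a linear equation tying the variables together
  - x > 6: bounds one variable relative to a constant
  - x = 2 OR y = 2: forces a choice: either x = 2 or y = 2

Split on the disjunction (x = 2 OR y = 2):
  • If x = 2: this contradicts the bound x ≥ 7.
  • If y = 2: the equation forces x = -5, which contradicts the bound x ≥ 7.
Both branches are infeasible, so the system has no integer solution.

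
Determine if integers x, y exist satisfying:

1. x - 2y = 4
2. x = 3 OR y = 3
Yes

Take x = 10, y = 3. Substituting into each constraint:
  (1) 10 - 2(3) = 4 ✓
  (2) y = 3, target 3 ✓ (second branch holds)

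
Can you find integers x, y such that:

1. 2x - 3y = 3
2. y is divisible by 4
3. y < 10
No

A contradictory subset is {2x - 3y = 3, y is divisible by 4}. No integer assignment can satisfy these jointly:

  - 2x - 3y = 3: is a linear equation tying the variables together
  - y is divisible by 4: restricts y to multiples of 4

Modular obstruction: writing y = 4y', every remaining term of the linear equation is divisible by 2, so the left side is ≡ 0 (mod 2); but the right side 3 ≡ 1 (mod 2). No integers can satisfy it.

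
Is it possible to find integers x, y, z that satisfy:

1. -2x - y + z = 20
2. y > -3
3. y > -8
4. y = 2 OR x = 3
Yes

Take x = -11, y = 2, z = 0. Substituting into each constraint:
  (1) -2(-11) + (-2) + 0 = 20 ✓
  (2) 2 > -3 ✓
  (3) 2 > -8 ✓
  (4) y = 2, target 2 ✓ (first branch holds)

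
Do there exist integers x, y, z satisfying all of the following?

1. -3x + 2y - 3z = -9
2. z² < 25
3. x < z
Yes

Take x = -1, y = -6, z = 0. Substituting into each constraint:
  (1) -3(-1) + 2(-6) - 3(0) = -9 ✓
  (2) z² = (0)² = 0, and 0 < 25 ✓
  (3) -1 < 0 ✓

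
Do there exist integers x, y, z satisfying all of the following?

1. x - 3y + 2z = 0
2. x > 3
Yes

Take x = 6, y = 2, z = 0. Substituting into each constraint:
  (1) 6 - 3(2) + 2(0) = 0 ✓
  (2) 6 > 3 ✓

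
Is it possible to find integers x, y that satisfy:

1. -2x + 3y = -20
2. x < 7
Yes

Take x = 1, y = -6. Substituting into each constraint:
  (1) -2(1) + 3(-6) = -20 ✓
  (2) 1 < 7 ✓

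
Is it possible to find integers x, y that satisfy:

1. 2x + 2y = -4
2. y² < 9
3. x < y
Yes

Take x = -2, y = 0. Substituting into each constraint:
  (1) 2(-2) + 2(0) = -4 ✓
  (2) y² = (0)² = 0, and 0 < 9 ✓
  (3) -2 < 0 ✓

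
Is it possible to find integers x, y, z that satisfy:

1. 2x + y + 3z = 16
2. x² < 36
Yes

Take x = 0, y = 1, z = 5. Substituting into each constraint:
  (1) 2(0) + 1 + 3(5) = 16 ✓
  (2) x² = (0)² = 0, and 0 < 36 ✓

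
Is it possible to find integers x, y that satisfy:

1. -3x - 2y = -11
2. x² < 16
Yes

Take x = 3, y = 1. Substituting into each constraint:
  (1) -3(3) - 2(1) = -11 ✓
  (2) x² = (3)² = 9, and 9 < 16 ✓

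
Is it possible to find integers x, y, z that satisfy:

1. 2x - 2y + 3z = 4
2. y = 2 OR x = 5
Yes

Take x = 4, y = 2, z = 0. Substituting into each constraint:
  (1) 2(4) - 2(2) + 3(0) = 4 ✓
  (2) y = 2, target 2 ✓ (first branch holds)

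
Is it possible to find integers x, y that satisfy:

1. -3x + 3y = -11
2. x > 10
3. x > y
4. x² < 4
No

Even the single constraint (-3x + 3y = -11) is infeasible over the integers.

  - -3x + 3y = -11: every term on the left is divisible by 3, so the LHS ≡ 0 (mod 3), but the RHS -11 is not — no integer solution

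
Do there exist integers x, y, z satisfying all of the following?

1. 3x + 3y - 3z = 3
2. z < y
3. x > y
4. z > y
No

A contradictory subset is {z < y, z > y}. No integer assignment can satisfy these jointly:

  - z < y: bounds one variable relative to another variable
  - z > y: bounds one variable relative to another variable

Direct contradiction: y > z and z > y cannot both hold.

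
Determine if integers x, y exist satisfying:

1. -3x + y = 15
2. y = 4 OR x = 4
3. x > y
No

The full constraint system is jointly infeasible over the integers. Each constraint and what it forces:

  - -3x + y = 15: is a linear equation tying the variables together
  - y = 4 OR x = 4: forces a choice: either y = 4 or x = 4
  - x > y: bounds one variable relative to another variable

Split on the disjunction (y = 4 OR x = 4):
  • If y = 4: with y = 4, every remaining term of the linear equation is divisible by 3, so the left side is ≡ 0 (mod 3); but the right side 11 ≡ 2 (mod 3). No integers can satisfy it.
  • If x = 4: the equation forces y = 27, giving (x, y) = (4, 27), which violates x > y.
Both branches are infeasible, so the system has no integer solution.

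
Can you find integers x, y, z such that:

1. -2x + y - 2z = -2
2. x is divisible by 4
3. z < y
Yes

Take x = 4, y = -4, z = -5. Substituting into each constraint:
  (1) -2(4) + (-4) - 2(-5) = -2 ✓
  (2) 4 = 4 × 1, remainder 0 ✓
  (3) -5 < -4 ✓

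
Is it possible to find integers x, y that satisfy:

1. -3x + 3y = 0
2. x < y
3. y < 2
No

A contradictory subset is {-3x + 3y = 0, x < y}. No integer assignment can satisfy these jointly:

  - -3x + 3y = 0: is a linear equation tying the variables together
  - x < y: bounds one variable relative to another variable

From the equation, x − y = 0, i.e. y − x = 0; but y > x requires y − x ≥ 1. Contradiction.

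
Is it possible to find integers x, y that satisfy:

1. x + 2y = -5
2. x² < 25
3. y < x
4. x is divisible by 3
Yes

Take x = 3, y = -4. Substituting into each constraint:
  (1) 3 + 2(-4) = -5 ✓
  (2) x² = (3)² = 9, and 9 < 25 ✓
  (3) -4 < 3 ✓
  (4) 3 = 3 × 1, remainder 0 ✓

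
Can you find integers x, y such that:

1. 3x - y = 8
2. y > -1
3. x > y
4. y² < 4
Yes

Take x = 3, y = 1. Substituting into each constraint:
  (1) 3(3) + (-1) = 8 ✓
  (2) 1 > -1 ✓
  (3) 3 > 1 ✓
  (4) y² = (1)² = 1, and 1 < 4 ✓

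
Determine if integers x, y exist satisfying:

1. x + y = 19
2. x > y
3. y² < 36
Yes

Take x = 19, y = 0. Substituting into each constraint:
  (1) 19 + 0 = 19 ✓
  (2) 19 > 0 ✓
  (3) y² = (0)² = 0, and 0 < 36 ✓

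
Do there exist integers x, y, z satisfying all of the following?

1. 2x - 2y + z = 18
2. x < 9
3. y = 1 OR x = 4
Yes

Take x = 4, y = -5, z = 0. Substituting into each constraint:
  (1) 2(4) - 2(-5) + 0 = 18 ✓
  (2) 4 < 9 ✓
  (3) x = 4, target 4 ✓ (second branch holds)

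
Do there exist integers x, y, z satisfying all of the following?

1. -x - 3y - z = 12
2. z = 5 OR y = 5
Yes

Take x = 0, y = 5, z = -27. Substituting into each constraint:
  (1) 0 - 3(5) + 27 = 12 ✓
  (2) y = 5, target 5 ✓ (second branch holds)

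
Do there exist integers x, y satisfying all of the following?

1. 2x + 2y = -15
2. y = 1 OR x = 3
No

Even the single constraint (2x + 2y = -15) is infeasible over the integers.

  - 2x + 2y = -15: every term on the left is divisible by 2, so the LHS ≡ 0 (mod 2), but the RHS -15 is not — no integer solution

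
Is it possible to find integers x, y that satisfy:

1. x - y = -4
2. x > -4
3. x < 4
Yes

Take x = -3, y = 1. Substituting into each constraint:
  (1) (-3) + (-1) = -4 ✓
  (2) -3 > -4 ✓
  (3) -3 < 4 ✓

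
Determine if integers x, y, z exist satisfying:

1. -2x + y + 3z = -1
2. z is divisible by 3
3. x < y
Yes

Take x = 2, y = 3, z = 0. Substituting into each constraint:
  (1) -2(2) + 3 + 3(0) = -1 ✓
  (2) 0 = 3 × 0, remainder 0 ✓
  (3) 2 < 3 ✓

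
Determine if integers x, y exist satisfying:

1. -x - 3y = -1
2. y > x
Yes

Take x = -2, y = 1. Substituting into each constraint:
  (1) 2 - 3(1) = -1 ✓
  (2) 1 > -2 ✓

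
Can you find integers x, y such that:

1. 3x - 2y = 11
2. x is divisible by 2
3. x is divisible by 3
No

A contradictory subset is {3x - 2y = 11, x is divisible by 2}. No integer assignment can satisfy these jointly:

  - 3x - 2y = 11: is a linear equation tying the variables together
  - x is divisible by 2: restricts x to multiples of 2

Modular obstruction: writing x = 2x', every remaining term of the linear equation is divisible by 2, so the left side is ≡ 0 (mod 2); but the right side 11 ≡ 1 (mod 2). No integers can satisfy it.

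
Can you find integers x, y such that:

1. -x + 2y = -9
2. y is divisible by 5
Yes

Take x = 9, y = 0. Substituting into each constraint:
  (1) (-9) + 2(0) = -9 ✓
  (2) 0 = 5 × 0, remainder 0 ✓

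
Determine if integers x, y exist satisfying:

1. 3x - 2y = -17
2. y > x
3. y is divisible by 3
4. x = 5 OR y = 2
No

A contradictory subset is {3x - 2y = -17, y is divisible by 3, x = 5 OR y = 2}. No integer assignment can satisfy these jointly:

  - 3x - 2y = -17: is a linear equation tying the variables together
  - y is divisible by 3: restricts y to multiples of 3
  - x = 5 OR y = 2: forces a choice: either x = 5 or y = 2

Modular obstruction: writing y = 3y', every remaining term of the linear equation is divisible by 3, so the left side is ≡ 0 (mod 3); but the right side -17 ≡ 1 (mod 3). No integers can satisfy it.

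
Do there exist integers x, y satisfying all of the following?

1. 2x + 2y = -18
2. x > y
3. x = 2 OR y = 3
Yes

Take x = 2, y = -11. Substituting into each constraint:
  (1) 2(2) + 2(-11) = -18 ✓
  (2) 2 > -11 ✓
  (3) x = 2, target 2 ✓ (first branch holds)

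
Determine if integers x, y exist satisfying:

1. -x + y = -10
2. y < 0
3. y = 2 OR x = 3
Yes

Take x = 3, y = -7. Substituting into each constraint:
  (1) (-3) + (-7) = -10 ✓
  (2) -7 < 0 ✓
  (3) x = 3, target 3 ✓ (second branch holds)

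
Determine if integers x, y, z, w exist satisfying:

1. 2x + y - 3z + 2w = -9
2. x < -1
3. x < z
Yes

Take x = -2, y = 0, z = 1, w = -1. Substituting into each constraint:
  (1) 2(-2) + 0 - 3(1) + 2(-1) = -9 ✓
  (2) -2 < -1 ✓
  (3) -2 < 1 ✓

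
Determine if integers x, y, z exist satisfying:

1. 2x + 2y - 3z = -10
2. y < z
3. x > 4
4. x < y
Yes

Take x = 6, y = 7, z = 12. Substituting into each constraint:
  (1) 2(6) + 2(7) - 3(12) = -10 ✓
  (2) 7 < 12 ✓
  (3) 6 > 4 ✓
  (4) 6 < 7 ✓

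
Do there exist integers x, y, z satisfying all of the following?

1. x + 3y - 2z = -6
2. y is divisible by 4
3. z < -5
Yes

Take x = -18, y = 0, z = -6. Substituting into each constraint:
  (1) (-18) + 3(0) - 2(-6) = -6 ✓
  (2) 0 = 4 × 0, remainder 0 ✓
  (3) -6 < -5 ✓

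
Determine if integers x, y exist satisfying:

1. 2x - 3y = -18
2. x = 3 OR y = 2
Yes

Take x = -6, y = 2. Substituting into each constraint:
  (1) 2(-6) - 3(2) = -18 ✓
  (2) y = 2, target 2 ✓ (second branch holds)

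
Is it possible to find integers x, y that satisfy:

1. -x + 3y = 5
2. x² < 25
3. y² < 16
Yes

Take x = -2, y = 1. Substituting into each constraint:
  (1) 2 + 3(1) = 5 ✓
  (2) x² = (-2)² = 4, and 4 < 25 ✓
  (3) y² = (1)² = 1, and 1 < 16 ✓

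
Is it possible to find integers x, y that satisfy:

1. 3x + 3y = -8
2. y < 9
No

Even the single constraint (3x + 3y = -8) is infeasible over the integers.

  - 3x + 3y = -8: every term on the left is divisible by 3, so the LHS ≡ 0 (mod 3), but the RHS -8 is not — no integer solution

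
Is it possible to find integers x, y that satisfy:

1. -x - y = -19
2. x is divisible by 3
Yes

Take x = 0, y = 19. Substituting into each constraint:
  (1) 0 + (-19) = -19 ✓
  (2) 0 = 3 × 0, remainder 0 ✓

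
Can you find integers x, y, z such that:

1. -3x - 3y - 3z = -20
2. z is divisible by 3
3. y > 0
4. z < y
No

Even the single constraint (-3x - 3y - 3z = -20) is infeasible over the integers.

  - -3x - 3y - 3z = -20: every term on the left is divisible by 3, so the LHS ≡ 0 (mod 3), but the RHS -20 is not — no integer solution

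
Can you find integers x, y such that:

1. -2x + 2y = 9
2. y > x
No

Even the single constraint (-2x + 2y = 9) is infeasible over the integers.

  - -2x + 2y = 9: every term on the left is divisible by 2, so the LHS ≡ 0 (mod 2), but the RHS 9 is not — no integer solution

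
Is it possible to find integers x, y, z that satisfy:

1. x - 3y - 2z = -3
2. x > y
Yes

Take x = 1, y = 0, z = 2. Substituting into each constraint:
  (1) 1 - 3(0) - 2(2) = -3 ✓
  (2) 1 > 0 ✓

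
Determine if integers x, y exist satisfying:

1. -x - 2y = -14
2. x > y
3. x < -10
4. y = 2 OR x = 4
No

A contradictory subset is {-x - 2y = -14, x < -10, y = 2 OR x = 4}. No integer assignment can satisfy these jointly:

  - -x - 2y = -14: is a linear equation tying the variables together
  - x < -10: bounds one variable relative to a constant
  - y = 2 OR x = 4: forces a choice: either y = 2 or x = 4

Split on the disjunction (y = 2 OR x = 4):
  • If y = 2: the equation forces x = 10, which contradicts the bound x ≤ -11.
  • If x = 4: this contradicts the bound x ≤ -11.
Both branches are infeasible, so the system has no integer solution.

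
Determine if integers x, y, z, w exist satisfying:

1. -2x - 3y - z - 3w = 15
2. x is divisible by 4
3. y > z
Yes

Take x = 0, y = 0, z = -3, w = -4. Substituting into each constraint:
  (1) -2(0) - 3(0) + 3 - 3(-4) = 15 ✓
  (2) 0 = 4 × 0, remainder 0 ✓
  (3) 0 > -3 ✓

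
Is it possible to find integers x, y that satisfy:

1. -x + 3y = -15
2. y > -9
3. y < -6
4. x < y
Yes

Take x = -9, y = -8. Substituting into each constraint:
  (1) 9 + 3(-8) = -15 ✓
  (2) -8 > -9 ✓
  (3) -8 < -6 ✓
  (4) -9 < -8 ✓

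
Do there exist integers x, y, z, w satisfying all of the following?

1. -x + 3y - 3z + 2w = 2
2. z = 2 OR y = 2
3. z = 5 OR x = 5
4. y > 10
Yes

Take x = 5, y = 11, z = 2, w = -10. Substituting into each constraint:
  (1) (-5) + 3(11) - 3(2) + 2(-10) = 2 ✓
  (2) z = 2, target 2 ✓ (first branch holds)
  (3) x = 5, target 5 ✓ (second branch holds)
  (4) 11 > 10 ✓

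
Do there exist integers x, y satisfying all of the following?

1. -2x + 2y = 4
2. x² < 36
Yes

Take x = 0, y = 2. Substituting into each constraint:
  (1) -2(0) + 2(2) = 4 ✓
  (2) x² = (0)² = 0, and 0 < 36 ✓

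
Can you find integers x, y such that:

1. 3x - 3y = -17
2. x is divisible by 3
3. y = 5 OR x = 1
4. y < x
No

Even the single constraint (3x - 3y = -17) is infeasible over the integers.

  - 3x - 3y = -17: every term on the left is divisible by 3, so the LHS ≡ 0 (mod 3), but the RHS -17 is not — no integer solution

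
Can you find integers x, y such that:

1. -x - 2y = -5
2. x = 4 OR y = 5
Yes

Take x = -5, y = 5. Substituting into each constraint:
  (1) 5 - 2(5) = -5 ✓
  (2) y = 5, target 5 ✓ (second branch holds)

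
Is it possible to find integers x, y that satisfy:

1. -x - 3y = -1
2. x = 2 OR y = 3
Yes

Take x = -8, y = 3. Substituting into each constraint:
  (1) 8 - 3(3) = -1 ✓
  (2) y = 3, target 3 ✓ (second branch holds)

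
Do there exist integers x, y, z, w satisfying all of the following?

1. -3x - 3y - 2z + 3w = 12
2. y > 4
Yes

Take x = -9, y = 5, z = 0, w = 0. Substituting into each constraint:
  (1) -3(-9) - 3(5) - 2(0) + 3(0) = 12 ✓
  (2) 5 > 4 ✓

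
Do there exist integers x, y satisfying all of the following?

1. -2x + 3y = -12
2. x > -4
Yes

Take x = 6, y = 0. Substituting into each constraint:
  (1) -2(6) + 3(0) = -12 ✓
  (2) 6 > -4 ✓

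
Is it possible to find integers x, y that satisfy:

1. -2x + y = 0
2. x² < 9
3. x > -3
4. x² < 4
Yes

Take x = 0, y = 0. Substituting into each constraint:
  (1) -2(0) + 0 = 0 ✓
  (2) x² = (0)² = 0, and 0 < 9 ✓
  (3) 0 > -3 ✓
  (4) x² = (0)² = 0, and 0 < 4 ✓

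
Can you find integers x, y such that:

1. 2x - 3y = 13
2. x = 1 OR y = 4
No

The full constraint system is jointly infeasible over the integers. Each constraint and what it forces:

  - 2x - 3y = 13: is a linear equation tying the variables together
  - x = 1 OR y = 4: forces a choice: either x = 1 or y = 4

Split on the disjunction (x = 1 OR y = 4):
  • If x = 1: with x = 1, every remaining term of the linear equation is divisible by 3, so the left side is ≡ 0 (mod 3); but the right side 11 ≡ 2 (mod 3). No integers can satisfy it.
  • If y = 4: with y = 4, every remaining term of the linear equation is divisible by 2, so the left side is ≡ 0 (mod 2); but the right side 25 ≡ 1 (mod 2). No integers can satisfy it.
Both branches are infeasible, so the system has no integer solution.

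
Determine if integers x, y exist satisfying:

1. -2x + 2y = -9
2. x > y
No

Even the single constraint (-2x + 2y = -9) is infeasible over the integers.

  - -2x + 2y = -9: every term on the left is divisible by 2, so the LHS ≡ 0 (mod 2), but the RHS -9 is not — no integer solution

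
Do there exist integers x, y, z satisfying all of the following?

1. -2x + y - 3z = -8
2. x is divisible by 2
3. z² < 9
Yes

Take x = 0, y = -8, z = 0. Substituting into each constraint:
  (1) -2(0) + (-8) - 3(0) = -8 ✓
  (2) 0 = 2 × 0, remainder 0 ✓
  (3) z² = (0)² = 0, and 0 < 9 ✓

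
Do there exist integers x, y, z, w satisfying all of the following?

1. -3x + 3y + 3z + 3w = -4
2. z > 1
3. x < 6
No

Even the single constraint (-3x + 3y + 3z + 3w = -4) is infeasible over the integers.

  - -3x + 3y + 3z + 3w = -4: every term on the left is divisible by 3, so the LHS ≡ 0 (mod 3), but the RHS -4 is not — no integer solution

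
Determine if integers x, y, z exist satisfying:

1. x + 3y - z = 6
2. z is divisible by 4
Yes

Take x = 6, y = 0, z = 0. Substituting into each constraint:
  (1) 6 + 3(0) + 0 = 6 ✓
  (2) 0 = 4 × 0, remainder 0 ✓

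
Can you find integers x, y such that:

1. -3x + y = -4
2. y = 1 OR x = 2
Yes

Take x = 2, y = 2. Substituting into each constraint:
  (1) -3(2) + 2 = -4 ✓
  (2) x = 2, target 2 ✓ (second branch holds)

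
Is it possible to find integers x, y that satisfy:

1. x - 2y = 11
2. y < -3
Yes

Take x = 3, y = -4. Substituting into each constraint:
  (1) 3 - 2(-4) = 11 ✓
  (2) -4 < -3 ✓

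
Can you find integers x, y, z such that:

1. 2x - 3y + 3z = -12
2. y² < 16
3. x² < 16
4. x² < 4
Yes

Take x = 0, y = 0, z = -4. Substituting into each constraint:
  (1) 2(0) - 3(0) + 3(-4) = -12 ✓
  (2) y² = (0)² = 0, and 0 < 16 ✓
  (3) x² = (0)² = 0, and 0 < 16 ✓
  (4) x² = (0)² = 0, and 0 < 4 ✓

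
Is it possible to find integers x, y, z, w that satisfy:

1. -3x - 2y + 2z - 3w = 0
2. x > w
Yes

Take x = 0, y = 0, z = -3, w = -2. Substituting into each constraint:
  (1) -3(0) - 2(0) + 2(-3) - 3(-2) = 0 ✓
  (2) 0 > -2 ✓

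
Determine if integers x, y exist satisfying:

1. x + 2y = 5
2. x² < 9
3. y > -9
Yes

Take x = 1, y = 2. Substituting into each constraint:
  (1) 1 + 2(2) = 5 ✓
  (2) x² = (1)² = 1, and 1 < 9 ✓
  (3) 2 > -9 ✓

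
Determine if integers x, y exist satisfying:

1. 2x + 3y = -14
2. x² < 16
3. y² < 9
No

The full constraint system is jointly infeasible over the integers. Each constraint and what it forces:

  - 2x + 3y = -14: is a linear equation tying the variables together
  - x² < 16: restricts x to |x| ≤ 3
  - y² < 9: restricts y to |y| ≤ 2

Range argument: with x ∈ [-3, 3], y ∈ [-2, 2], the left side of the equation is at least -12, but the right side is -14 < -12. No integer solution exists.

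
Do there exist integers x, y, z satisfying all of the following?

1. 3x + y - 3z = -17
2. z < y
Yes

Take x = -6, y = 1, z = 0. Substituting into each constraint:
  (1) 3(-6) + 1 - 3(0) = -17 ✓
  (2) 0 < 1 ✓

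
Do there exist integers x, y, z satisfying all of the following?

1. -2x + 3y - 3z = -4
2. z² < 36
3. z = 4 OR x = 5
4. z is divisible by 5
Yes

Take x = 5, y = 7, z = 5. Substituting into each constraint:
  (1) -2(5) + 3(7) - 3(5) = -4 ✓
  (2) z² = (5)² = 25, and 25 < 36 ✓
  (3) x = 5, target 5 ✓ (second branch holds)
  (4) 5 = 5 × 1, remainder 0 ✓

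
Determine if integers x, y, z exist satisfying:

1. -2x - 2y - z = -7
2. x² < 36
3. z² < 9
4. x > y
Yes

Take x = 4, y = 0, z = -1. Substituting into each constraint:
  (1) -2(4) - 2(0) + 1 = -7 ✓
  (2) x² = (4)² = 16, and 16 < 36 ✓
  (3) z² = (-1)² = 1, and 1 < 9 ✓
  (4) 4 > 0 ✓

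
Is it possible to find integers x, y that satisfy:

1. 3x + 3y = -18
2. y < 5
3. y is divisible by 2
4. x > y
Yes

Take x = -2, y = -4. Substituting into each constraint:
  (1) 3(-2) + 3(-4) = -18 ✓
  (2) -4 < 5 ✓
  (3) -4 = 2 × -2, remainder 0 ✓
  (4) -2 > -4 ✓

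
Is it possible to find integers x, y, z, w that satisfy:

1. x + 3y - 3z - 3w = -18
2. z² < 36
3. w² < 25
Yes

Take x = -18, y = 0, z = 0, w = 0. Substituting into each constraint:
  (1) (-18) + 3(0) - 3(0) - 3(0) = -18 ✓
  (2) z² = (0)² = 0, and 0 < 36 ✓
  (3) w² = (0)² = 0, and 0 < 25 ✓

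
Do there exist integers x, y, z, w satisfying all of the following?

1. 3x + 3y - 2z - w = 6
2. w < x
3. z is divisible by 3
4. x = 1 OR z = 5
Yes

Take x = 1, y = 1, z = 0, w = 0. Substituting into each constraint:
  (1) 3(1) + 3(1) - 2(0) + 0 = 6 ✓
  (2) 0 < 1 ✓
  (3) 0 = 3 × 0, remainder 0 ✓
  (4) x = 1, target 1 ✓ (first branch holds)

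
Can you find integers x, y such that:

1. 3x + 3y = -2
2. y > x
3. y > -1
No

Even the single constraint (3x + 3y = -2) is infeasible over the integers.

  - 3x + 3y = -2: every term on the left is divisible by 3, so the LHS ≡ 0 (mod 3), but the RHS -2 is not — no integer solution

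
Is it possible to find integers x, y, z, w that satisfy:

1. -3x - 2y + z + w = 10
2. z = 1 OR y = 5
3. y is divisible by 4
Yes

Take x = 0, y = 0, z = 1, w = 9. Substituting into each constraint:
  (1) -3(0) - 2(0) + 1 + 9 = 10 ✓
  (2) z = 1, target 1 ✓ (first branch holds)
  (3) 0 = 4 × 0, remainder 0 ✓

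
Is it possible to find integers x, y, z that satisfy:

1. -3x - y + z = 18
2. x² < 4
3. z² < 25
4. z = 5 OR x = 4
No

A contradictory subset is {x² < 4, z² < 25, z = 5 OR x = 4}. No integer assignment can satisfy these jointly:

  - x² < 4: restricts x to |x| ≤ 1
  - z² < 25: restricts z to |z| ≤ 4
  - z = 5 OR x = 4: forces a choice: either z = 5 or x = 4

Split on the disjunction (z = 5 OR x = 4):
  • If z = 5: this contradicts z² < 25, which requires |z| ≤ 4.
  • If x = 4: this contradicts x² < 4, which requires |x| ≤ 1.
Both branches are infeasible, so the system has no integer solution.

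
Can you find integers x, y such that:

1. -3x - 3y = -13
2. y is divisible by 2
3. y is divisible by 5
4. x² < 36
No

Even the single constraint (-3x - 3y = -13) is infeasible over the integers.

  - -3x - 3y = -13: every term on the left is divisible by 3, so the LHS ≡ 0 (mod 3), but the RHS -13 is not — no integer solution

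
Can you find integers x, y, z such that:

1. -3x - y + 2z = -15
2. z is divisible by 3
Yes

Take x = 5, y = 0, z = 0. Substituting into each constraint:
  (1) -3(5) + 0 + 2(0) = -15 ✓
  (2) 0 = 3 × 0, remainder 0 ✓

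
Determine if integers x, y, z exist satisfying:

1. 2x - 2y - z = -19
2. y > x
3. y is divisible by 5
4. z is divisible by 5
Yes

Take x = -12, y = 0, z = -5. Substituting into each constraint:
  (1) 2(-12) - 2(0) + 5 = -19 ✓
  (2) 0 > -12 ✓
  (3) 0 = 5 × 0, remainder 0 ✓
  (4) -5 = 5 × -1, remainder 0 ✓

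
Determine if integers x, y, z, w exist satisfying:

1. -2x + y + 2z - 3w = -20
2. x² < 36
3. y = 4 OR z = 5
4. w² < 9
Yes

Take x = -2, y = 4, z = -11, w = 2. Substituting into each constraint:
  (1) -2(-2) + 4 + 2(-11) - 3(2) = -20 ✓
  (2) x² = (-2)² = 4, and 4 < 36 ✓
  (3) y = 4, target 4 ✓ (first branch holds)
  (4) w² = (2)² = 4, and 4 < 9 ✓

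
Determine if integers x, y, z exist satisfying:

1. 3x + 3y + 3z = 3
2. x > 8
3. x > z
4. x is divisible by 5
Yes

Take x = 10, y = -9, z = 0. Substituting into each constraint:
  (1) 3(10) + 3(-9) + 3(0) = 3 ✓
  (2) 10 > 8 ✓
  (3) 10 > 0 ✓
  (4) 10 = 5 × 2, remainder 0 ✓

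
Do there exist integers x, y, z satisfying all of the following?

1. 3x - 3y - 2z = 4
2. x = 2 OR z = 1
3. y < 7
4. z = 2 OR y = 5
Yes

Take x = 7, y = 5, z = 1. Substituting into each constraint:
  (1) 3(7) - 3(5) - 2(1) = 4 ✓
  (2) z = 1, target 1 ✓ (second branch holds)
  (3) 5 < 7 ✓
  (4) y = 5, target 5 ✓ (second branch holds)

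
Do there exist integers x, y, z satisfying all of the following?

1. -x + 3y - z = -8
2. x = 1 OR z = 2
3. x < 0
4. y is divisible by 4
Yes

Take x = -6, y = -4, z = 2. Substituting into each constraint:
  (1) 6 + 3(-4) + (-2) = -8 ✓
  (2) z = 2, target 2 ✓ (second branch holds)
  (3) -6 < 0 ✓
  (4) -4 = 4 × -1, remainder 0 ✓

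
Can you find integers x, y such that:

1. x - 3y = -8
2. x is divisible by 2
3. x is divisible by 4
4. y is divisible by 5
Yes

Take x = -8, y = 0. Substituting into each constraint:
  (1) (-8) - 3(0) = -8 ✓
  (2) -8 = 2 × -4, remainder 0 ✓
  (3) -8 = 4 × -2, remainder 0 ✓
  (4) 0 = 5 × 0, remainder 0 ✓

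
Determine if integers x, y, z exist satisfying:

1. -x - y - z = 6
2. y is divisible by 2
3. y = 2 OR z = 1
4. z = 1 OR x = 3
Yes

Take x = -7, y = 0, z = 1. Substituting into each constraint:
  (1) 7 + 0 + (-1) = 6 ✓
  (2) 0 = 2 × 0, remainder 0 ✓
  (3) z = 1, target 1 ✓ (second branch holds)
  (4) z = 1, target 1 ✓ (first branch holds)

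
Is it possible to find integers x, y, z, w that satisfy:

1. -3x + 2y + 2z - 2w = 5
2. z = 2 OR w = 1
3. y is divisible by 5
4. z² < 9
Yes

Take x = -3, y = 0, z = -1, w = 1. Substituting into each constraint:
  (1) -3(-3) + 2(0) + 2(-1) - 2(1) = 5 ✓
  (2) w = 1, target 1 ✓ (second branch holds)
  (3) 0 = 5 × 0, remainder 0 ✓
  (4) z² = (-1)² = 1, and 1 < 9 ✓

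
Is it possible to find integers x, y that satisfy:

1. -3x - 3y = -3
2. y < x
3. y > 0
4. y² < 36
No

A contradictory subset is {-3x - 3y = -3, y < x, y > 0}. No integer assignment can satisfy these jointly:

  - -3x - 3y = -3: is a linear equation tying the variables together
  - y < x: bounds one variable relative to another variable
  - y > 0: bounds one variable relative to a constant

Propagating the comparison: x > y and y ≥ 1 give x ≥ 2. Range argument: with x ∈ [2, ∞], y ∈ [1, ∞], the left side of the equation is at most -9, but the right side is -3 > -9. No integer solution exists.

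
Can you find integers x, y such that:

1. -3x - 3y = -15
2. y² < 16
Yes

Take x = 5, y = 0. Substituting into each constraint:
  (1) -3(5) - 3(0) = -15 ✓
  (2) y² = (0)² = 0, and 0 < 16 ✓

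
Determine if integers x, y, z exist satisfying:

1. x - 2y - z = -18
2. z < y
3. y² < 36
Yes

Take x = -16, y = 1, z = 0. Substituting into each constraint:
  (1) (-16) - 2(1) + 0 = -18 ✓
  (2) 0 < 1 ✓
  (3) y² = (1)² = 1, and 1 < 36 ✓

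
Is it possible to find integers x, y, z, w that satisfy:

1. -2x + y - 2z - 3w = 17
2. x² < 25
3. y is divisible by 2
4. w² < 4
Yes

Take x = 1, y = 0, z = -8, w = -1. Substituting into each constraint:
  (1) -2(1) + 0 - 2(-8) - 3(-1) = 17 ✓
  (2) x² = (1)² = 1, and 1 < 25 ✓
  (3) 0 = 2 × 0, remainder 0 ✓
  (4) w² = (-1)² = 1, and 1 < 4 ✓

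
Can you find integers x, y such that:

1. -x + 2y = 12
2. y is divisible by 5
Yes

Take x = -12, y = 0. Substituting into each constraint:
  (1) 12 + 2(0) = 12 ✓
  (2) 0 = 5 × 0, remainder 0 ✓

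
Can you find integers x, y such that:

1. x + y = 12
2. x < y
Yes

Take x = 5, y = 7. Substituting into each constraint:
  (1) 5 + 7 = 12 ✓
  (2) 5 < 7 ✓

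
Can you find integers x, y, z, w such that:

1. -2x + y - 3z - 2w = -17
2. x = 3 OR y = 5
Yes

Take x = 0, y = 5, z = 0, w = 11. Substituting into each constraint:
  (1) -2(0) + 5 - 3(0) - 2(11) = -17 ✓
  (2) y = 5, target 5 ✓ (second branch holds)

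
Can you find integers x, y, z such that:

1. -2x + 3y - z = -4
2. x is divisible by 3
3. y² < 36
Yes

Take x = 0, y = -1, z = 1. Substituting into each constraint:
  (1) -2(0) + 3(-1) + (-1) = -4 ✓
  (2) 0 = 3 × 0, remainder 0 ✓
  (3) y² = (-1)² = 1, and 1 < 36 ✓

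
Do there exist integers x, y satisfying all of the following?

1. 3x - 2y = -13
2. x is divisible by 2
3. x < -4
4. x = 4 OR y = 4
No

A contradictory subset is {3x - 2y = -13, x < -4, x = 4 OR y = 4}. No integer assignment can satisfy these jointly:

  - 3x - 2y = -13: is a linear equation tying the variables together
  - x < -4: bounds one variable relative to a constant
  - x = 4 OR y = 4: forces a choice: either x = 4 or y = 4

Split on the disjunction (x = 4 OR y = 4):
  • If x = 4: this contradicts the bound x ≤ -5.
  • If y = 4: with y = 4, every remaining term of the linear equation is divisible by 3, so the left side is ≡ 0 (mod 3); but the right side -5 ≡ 1 (mod 3). No integers can satisfy it.
Both branches are infeasible, so the system has no integer solution.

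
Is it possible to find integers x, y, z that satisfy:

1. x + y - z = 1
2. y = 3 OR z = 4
Yes

Take x = -2, y = 3, z = 0. Substituting into each constraint:
  (1) (-2) + 3 + 0 = 1 ✓
  (2) y = 3, target 3 ✓ (first branch holds)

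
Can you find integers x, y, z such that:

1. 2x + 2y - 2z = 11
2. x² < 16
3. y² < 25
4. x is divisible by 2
No

Even the single constraint (2x + 2y - 2z = 11) is infeasible over the integers.

  - 2x + 2y - 2z = 11: every term on the left is divisible by 2, so the LHS ≡ 0 (mod 2), but the RHS 11 is not — no integer solution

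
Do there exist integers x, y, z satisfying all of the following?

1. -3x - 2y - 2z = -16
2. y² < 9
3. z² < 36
Yes

Take x = 4, y = 2, z = 0. Substituting into each constraint:
  (1) -3(4) - 2(2) - 2(0) = -16 ✓
  (2) y² = (2)² = 4, and 4 < 9 ✓
  (3) z² = (0)² = 0, and 0 < 36 ✓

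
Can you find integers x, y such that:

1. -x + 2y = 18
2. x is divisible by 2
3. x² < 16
Yes

Take x = 0, y = 9. Substituting into each constraint:
  (1) 0 + 2(9) = 18 ✓
  (2) 0 = 2 × 0, remainder 0 ✓
  (3) x² = (0)² = 0, and 0 < 16 ✓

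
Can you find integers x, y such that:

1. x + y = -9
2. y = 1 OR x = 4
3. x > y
Yes

Take x = 4, y = -13. Substituting into each constraint:
  (1) 4 + (-13) = -9 ✓
  (2) x = 4, target 4 ✓ (second branch holds)
  (3) 4 > -13 ✓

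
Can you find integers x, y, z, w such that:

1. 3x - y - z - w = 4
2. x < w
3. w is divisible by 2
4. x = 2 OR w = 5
Yes

Take x = 2, y = -4, z = 0, w = 6. Substituting into each constraint:
  (1) 3(2) + 4 + 0 + (-6) = 4 ✓
  (2) 2 < 6 ✓
  (3) 6 = 2 × 3, remainder 0 ✓
  (4) x = 2, target 2 ✓ (first branch holds)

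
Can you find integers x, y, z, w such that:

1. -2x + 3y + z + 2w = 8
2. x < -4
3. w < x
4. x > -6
Yes

Take x = -5, y = 4, z = 0, w = -7. Substituting into each constraint:
  (1) -2(-5) + 3(4) + 0 + 2(-7) = 8 ✓
  (2) -5 < -4 ✓
  (3) -7 < -5 ✓
  (4) -5 > -6 ✓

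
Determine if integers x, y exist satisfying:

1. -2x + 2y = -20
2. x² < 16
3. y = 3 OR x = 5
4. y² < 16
No

A contradictory subset is {-2x + 2y = -20, x² < 16, y = 3 OR x = 5}. No integer assignment can satisfy these jointly:

  - -2x + 2y = -20: is a linear equation tying the variables together
  - x² < 16: restricts x to |x| ≤ 3
  - y = 3 OR x = 5: forces a choice: either y = 3 or x = 5

Split on the disjunction (y = 3 OR x = 5):
  • If y = 3: the equation forces x = 13, but x² < 16 requires |x| ≤ 3.
  • If x = 5: this contradicts x² < 16, which requires |x| ≤ 3.
Both branches are infeasible, so the system has no integer solution.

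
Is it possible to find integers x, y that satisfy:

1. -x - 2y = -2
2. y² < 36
Yes

Take x = 0, y = 1. Substituting into each constraint:
  (1) 0 - 2(1) = -2 ✓
  (2) y² = (1)² = 1, and 1 < 36 ✓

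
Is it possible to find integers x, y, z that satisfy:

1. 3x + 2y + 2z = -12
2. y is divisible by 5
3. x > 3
Yes

Take x = 4, y = 0, z = -12. Substituting into each constraint:
  (1) 3(4) + 2(0) + 2(-12) = -12 ✓
  (2) 0 = 5 × 0, remainder 0 ✓
  (3) 4 > 3 ✓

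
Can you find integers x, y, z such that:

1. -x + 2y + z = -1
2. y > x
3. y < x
No

A contradictory subset is {y > x, y < x}. No integer assignment can satisfy these jointly:

  - y > x: bounds one variable relative to another variable
  - y < x: bounds one variable relative to another variable

Direct contradiction: y > x and x > y cannot both hold.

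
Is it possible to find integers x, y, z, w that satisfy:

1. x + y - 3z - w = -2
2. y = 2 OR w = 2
Yes

Take x = 0, y = 0, z = 0, w = 2. Substituting into each constraint:
  (1) 0 + 0 - 3(0) + (-2) = -2 ✓
  (2) w = 2, target 2 ✓ (second branch holds)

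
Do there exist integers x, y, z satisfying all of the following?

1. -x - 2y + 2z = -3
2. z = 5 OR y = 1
Yes

Take x = 1, y = 6, z = 5. Substituting into each constraint:
  (1) (-1) - 2(6) + 2(5) = -3 ✓
  (2) z = 5, target 5 ✓ (first branch holds)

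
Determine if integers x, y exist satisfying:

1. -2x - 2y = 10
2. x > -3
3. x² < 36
Yes

Take x = 0, y = -5. Substituting into each constraint:
  (1) -2(0) - 2(-5) = 10 ✓
  (2) 0 > -3 ✓
  (3) x² = (0)² = 0, and 0 < 36 ✓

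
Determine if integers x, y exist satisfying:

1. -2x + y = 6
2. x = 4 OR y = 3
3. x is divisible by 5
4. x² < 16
No

A contradictory subset is {-2x + y = 6, x = 4 OR y = 3, x² < 16}. No integer assignment can satisfy these jointly:

  - -2x + y = 6: is a linear equation tying the variables together
  - x = 4 OR y = 3: forces a choice: either x = 4 or y = 3
  - x² < 16: restricts x to |x| ≤ 3

Split on the disjunction (x = 4 OR y = 3):
  • If x = 4: this contradicts x² < 16, which requires |x| ≤ 3.
  • If y = 3: with y = 3, every remaining term of the linear equation is divisible by 2, so the left side is ≡ 0 (mod 2); but the right side 3 ≡ 1 (mod 2). No integers can satisfy it.
Both branches are infeasible, so the system has no integer solution.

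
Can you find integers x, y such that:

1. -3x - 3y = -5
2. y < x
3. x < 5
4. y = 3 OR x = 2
No

Even the single constraint (-3x - 3y = -5) is infeasible over the integers.

  - -3x - 3y = -5: every term on the left is divisible by 3, so the LHS ≡ 0 (mod 3), but the RHS -5 is not — no integer solution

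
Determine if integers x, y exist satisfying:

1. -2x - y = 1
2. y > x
Yes

Take x = -1, y = 1. Substituting into each constraint:
  (1) -2(-1) + (-1) = 1 ✓
  (2) 1 > -1 ✓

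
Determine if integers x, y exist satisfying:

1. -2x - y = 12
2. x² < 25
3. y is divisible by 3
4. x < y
No

A contradictory subset is {-2x - y = 12, x² < 25, x < y}. No integer assignment can satisfy these jointly:

  - -2x - y = 12: is a linear equation tying the variables together
  - x² < 25: restricts x to |x| ≤ 4
  - x < y: bounds one variable relative to another variable

Propagating the comparison: y > x and x ≥ -4 give y ≥ -3. Range argument: with x ∈ [-4, 4], y ∈ [-3, ∞], the left side of the equation is at most 11, but the right side is 12 > 11. No integer solution exists.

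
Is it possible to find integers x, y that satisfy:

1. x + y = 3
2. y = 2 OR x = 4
Yes

Take x = 4, y = -1. Substituting into each constraint:
  (1) 4 + (-1) = 3 ✓
  (2) x = 4, target 4 ✓ (second branch holds)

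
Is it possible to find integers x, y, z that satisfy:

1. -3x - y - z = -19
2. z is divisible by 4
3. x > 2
Yes

Take x = 3, y = 10, z = 0. Substituting into each constraint:
  (1) -3(3) + (-10) + 0 = -19 ✓
  (2) 0 = 4 × 0, remainder 0 ✓
  (3) 3 > 2 ✓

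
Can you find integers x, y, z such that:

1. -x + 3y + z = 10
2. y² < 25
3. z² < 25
Yes

Take x = -10, y = 0, z = 0. Substituting into each constraint:
  (1) 10 + 3(0) + 0 = 10 ✓
  (2) y² = (0)² = 0, and 0 < 25 ✓
  (3) z² = (0)² = 0, and 0 < 25 ✓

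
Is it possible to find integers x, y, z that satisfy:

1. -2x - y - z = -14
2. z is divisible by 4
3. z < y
Yes

Take x = 6, y = 2, z = 0. Substituting into each constraint:
  (1) -2(6) + (-2) + 0 = -14 ✓
  (2) 0 = 4 × 0, remainder 0 ✓
  (3) 0 < 2 ✓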